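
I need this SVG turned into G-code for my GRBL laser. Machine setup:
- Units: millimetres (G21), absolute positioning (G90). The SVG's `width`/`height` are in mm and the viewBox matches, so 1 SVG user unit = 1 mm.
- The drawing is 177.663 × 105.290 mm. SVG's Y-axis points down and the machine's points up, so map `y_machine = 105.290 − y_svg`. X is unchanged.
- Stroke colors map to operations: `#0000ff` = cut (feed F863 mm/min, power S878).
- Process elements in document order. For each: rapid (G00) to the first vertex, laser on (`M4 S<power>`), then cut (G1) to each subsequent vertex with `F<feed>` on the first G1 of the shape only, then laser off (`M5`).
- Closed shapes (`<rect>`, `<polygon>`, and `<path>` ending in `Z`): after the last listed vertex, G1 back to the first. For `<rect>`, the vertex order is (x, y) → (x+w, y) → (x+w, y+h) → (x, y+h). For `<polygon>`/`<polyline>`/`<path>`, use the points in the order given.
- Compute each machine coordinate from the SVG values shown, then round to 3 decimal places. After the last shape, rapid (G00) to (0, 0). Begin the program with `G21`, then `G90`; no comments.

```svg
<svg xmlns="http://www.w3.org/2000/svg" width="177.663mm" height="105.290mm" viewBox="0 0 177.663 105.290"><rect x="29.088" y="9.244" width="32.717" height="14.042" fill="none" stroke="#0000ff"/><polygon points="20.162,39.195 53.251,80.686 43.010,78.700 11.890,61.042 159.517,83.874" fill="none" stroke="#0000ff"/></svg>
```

1 u = 1 mm; y_m = 105.290 − y.

[1] `<rect>` rectangle, #0000ff→cut S878 F863: (29.088,96.046) → (61.805,96.046) → (61.805,82.004) → (29.088,82.004) → (29.088,96.046) (closed)

[2] `<polygon>` closed polygon, #0000ff→cut S878 F863: (20.162,66.095) → (53.251,24.604) → (43.010,26.590) → (11.890,44.248) → (159.517,21.416) → (20.162,66.095) (closed)

G21
G90
G00 X29.088 Y96.046
M4 S878
G1 X61.805 Y96.046 F863
G1 X61.805 Y82.004
G1 X29.088 Y82.004
G1 X29.088 Y96.046
M5
G00 X20.162 Y66.095
M4 S878
G1 X53.251 Y24.604 F863
G1 X43.010 Y26.590
G1 X11.890 Y44.248
G1 X159.517 Y21.416
G1 X20.162 Y66.095
M5
G00 X0.000 Y0.000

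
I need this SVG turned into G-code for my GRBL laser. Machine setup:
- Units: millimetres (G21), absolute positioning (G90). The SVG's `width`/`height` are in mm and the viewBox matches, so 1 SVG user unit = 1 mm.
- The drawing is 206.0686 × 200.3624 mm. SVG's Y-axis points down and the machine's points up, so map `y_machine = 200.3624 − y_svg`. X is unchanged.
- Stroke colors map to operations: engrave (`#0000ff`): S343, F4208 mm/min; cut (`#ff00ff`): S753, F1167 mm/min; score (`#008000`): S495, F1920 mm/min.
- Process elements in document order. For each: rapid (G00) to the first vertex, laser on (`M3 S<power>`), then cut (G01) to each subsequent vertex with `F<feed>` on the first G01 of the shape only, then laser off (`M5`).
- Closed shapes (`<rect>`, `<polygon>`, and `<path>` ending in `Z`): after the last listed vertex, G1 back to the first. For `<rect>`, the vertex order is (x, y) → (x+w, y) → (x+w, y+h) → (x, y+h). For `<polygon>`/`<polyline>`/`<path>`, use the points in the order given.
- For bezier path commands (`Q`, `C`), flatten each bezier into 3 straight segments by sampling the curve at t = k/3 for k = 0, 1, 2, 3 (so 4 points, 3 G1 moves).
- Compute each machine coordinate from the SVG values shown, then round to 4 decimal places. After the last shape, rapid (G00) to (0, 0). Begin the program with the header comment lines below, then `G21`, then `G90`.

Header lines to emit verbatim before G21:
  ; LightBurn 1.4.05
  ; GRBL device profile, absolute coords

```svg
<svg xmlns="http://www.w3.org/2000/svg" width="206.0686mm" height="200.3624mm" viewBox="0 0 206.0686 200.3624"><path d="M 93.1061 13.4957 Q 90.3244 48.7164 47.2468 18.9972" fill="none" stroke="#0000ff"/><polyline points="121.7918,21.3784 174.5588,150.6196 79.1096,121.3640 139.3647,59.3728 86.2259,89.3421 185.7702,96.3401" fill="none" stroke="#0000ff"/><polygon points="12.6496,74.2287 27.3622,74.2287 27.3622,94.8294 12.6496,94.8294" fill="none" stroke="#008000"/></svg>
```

viewBox `0 0 206.0686 200.3624` with mm width/height → 1 unit = 1 mm. Flip: y_m = 200.3624 − y_svg.

**Shape 1** — `<path>` quadratic bezier, stroke `#0000ff` → engrave (S343, F4208). Control points (SVG): P0=(93.1061,13.4957), P1=(90.3244,48.7164), P2=(47.2468,18.9972); sampled at t=k/3. Machine vertices: (93.1061,186.8667) → (86.7743,170.6018) → (71.4879,168.7679) → (47.2468,181.3652). Open path.

**Shape 2** — `<polyline>` open polyline, stroke `#0000ff` → engrave (S343, F4208). Machine vertices: (121.7918,178.9840) → (174.5588,49.7428) → (79.1096,78.9984) → (139.3647,140.9896) → (86.2259,111.0203) → (185.7702,104.0223). Open path.

**Shape 3** — `<polygon>` rectangle, stroke `#008000` → score (S495, F1920). Machine vertices: (12.6496,126.1337) → (27.3622,126.1337) → (27.3622,105.5330) → (12.6496,105.5330) → (12.6496,126.1337). Closed: final G1 returns to the first vertex.

; LightBurn 1.4.05
; GRBL device profile, absolute coords
G21
G90
G00 X93.1061 Y186.8667
M3 S343
G01 X86.7743 Y170.6018 F4208
G01 X71.4879 Y168.7679
G01 X47.2468 Y181.3652
M5
G00 X121.7918 Y178.9840
M3 S343
G01 X174.5588 Y49.7428 F4208
G01 X79.1096 Y78.9984
G01 X139.3647 Y140.9896
G01 X86.2259 Y111.0203
G01 X185.7702 Y104.0223
M5
G00 X12.6496 Y126.1337
M3 S495
G01 X27.3622 Y126.1337 F1920
G01 X27.3622 Y105.5330
G01 X12.6496 Y105.5330
G01 X12.6496 Y126.1337
M5
G00 X0.0000 Y0.0000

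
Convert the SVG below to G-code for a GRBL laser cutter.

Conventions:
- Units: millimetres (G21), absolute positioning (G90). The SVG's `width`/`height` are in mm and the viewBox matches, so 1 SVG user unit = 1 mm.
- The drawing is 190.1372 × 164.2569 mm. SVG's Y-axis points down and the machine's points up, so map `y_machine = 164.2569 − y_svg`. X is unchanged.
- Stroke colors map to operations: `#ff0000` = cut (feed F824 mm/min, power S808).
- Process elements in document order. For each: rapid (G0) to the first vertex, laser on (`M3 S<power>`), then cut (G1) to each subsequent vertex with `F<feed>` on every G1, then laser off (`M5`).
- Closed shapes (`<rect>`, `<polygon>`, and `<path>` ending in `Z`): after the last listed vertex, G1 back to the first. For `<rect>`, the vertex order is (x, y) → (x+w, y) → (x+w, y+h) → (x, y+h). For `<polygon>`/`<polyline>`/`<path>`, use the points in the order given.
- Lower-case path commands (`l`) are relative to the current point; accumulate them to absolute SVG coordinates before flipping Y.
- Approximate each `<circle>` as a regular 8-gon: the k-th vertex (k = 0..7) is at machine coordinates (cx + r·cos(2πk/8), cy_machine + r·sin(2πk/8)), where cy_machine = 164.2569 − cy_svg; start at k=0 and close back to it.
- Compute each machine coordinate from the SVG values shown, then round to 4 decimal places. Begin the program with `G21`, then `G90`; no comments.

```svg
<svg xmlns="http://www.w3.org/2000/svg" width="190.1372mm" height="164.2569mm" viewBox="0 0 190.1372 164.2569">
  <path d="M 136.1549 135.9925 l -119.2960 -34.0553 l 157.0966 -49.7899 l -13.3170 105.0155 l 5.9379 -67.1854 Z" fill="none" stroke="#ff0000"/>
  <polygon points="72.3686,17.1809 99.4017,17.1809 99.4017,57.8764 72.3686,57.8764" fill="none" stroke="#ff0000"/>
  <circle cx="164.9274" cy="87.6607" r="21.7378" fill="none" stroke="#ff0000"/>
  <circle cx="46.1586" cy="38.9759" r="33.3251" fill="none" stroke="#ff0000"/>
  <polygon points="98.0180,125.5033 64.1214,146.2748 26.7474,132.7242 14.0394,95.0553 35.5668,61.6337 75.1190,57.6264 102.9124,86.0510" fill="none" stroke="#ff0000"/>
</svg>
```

Since the viewBox matches the mm dimensions, user units are millimetres directly. The only transform is the Y-flip y_m = 164.2569 − y_svg.

Shape 1 is a closed polygon drawn with `<path>`. Its stroke #ff0000 means cut at S808, F824. After flipping Y the toolpath is (136.1549,28.2644) → (16.8589,62.3197) → (173.9555,112.1096) → (160.6385,7.0941) → (166.5764,74.2795) → (136.1549,28.2644), returning to the start.

Shape 2 is a rectangle drawn with `<polygon>`. Its stroke #ff0000 means cut at S808, F824. After flipping Y the toolpath is (72.3686,147.0760) → (99.4017,147.0760) → (99.4017,106.3805) → (72.3686,106.3805) → (72.3686,147.0760), returning to the start.

Shape 3 is a circle drawn with `<circle>`. Its stroke #ff0000 means cut at S808, F824. After flipping Y the toolpath is (186.6652,76.5962) → (180.2983,91.9671) → (164.9274,98.3340) → (149.5565,91.9671) → (143.1896,76.5962) → (149.5565,61.2253) → (164.9274,54.8584) → (180.2983,61.2253) → (186.6652,76.5962), returning to the start.

Shape 4 is a circle drawn with `<circle>`. Its stroke #ff0000 means cut at S808, F824. After flipping Y the toolpath is (79.4837,125.2810) → (69.7230,148.8454) → (46.1586,158.6061) → (22.5942,148.8454) → (12.8335,125.2810) → (22.5942,101.7166) → (46.1586,91.9559) → (69.7230,101.7166) → (79.4837,125.2810), returning to the start.

Shape 5 is a regular polygon drawn with `<polygon>`. Its stroke #ff0000 means cut at S808, F824. After flipping Y the toolpath is (98.0180,38.7536) → (64.1214,17.9821) → (26.7474,31.5327) → (14.0394,69.2016) → (35.5668,102.6232) → (75.1190,106.6305) → (102.9124,78.2059) → (98.0180,38.7536), returning to the start.

G21
G90
G0 X136.1549 Y28.2644
M3 S808
G1 X16.8589 Y62.3197 F824
G1 X173.9555 Y112.1096 F824
G1 X160.6385 Y7.0941 F824
G1 X166.5764 Y74.2795 F824
G1 X136.1549 Y28.2644 F824
M5
G0 X72.3686 Y147.0760
M3 S808
G1 X99.4017 Y147.0760 F824
G1 X99.4017 Y106.3805 F824
G1 X72.3686 Y106.3805 F824
G1 X72.3686 Y147.0760 F824
M5
G0 X186.6652 Y76.5962
M3 S808
G1 X180.2983 Y91.9671 F824
G1 X164.9274 Y98.3340 F824
G1 X149.5565 Y91.9671 F824
G1 X143.1896 Y76.5962 F824
G1 X149.5565 Y61.2253 F824
G1 X164.9274 Y54.8584 F824
G1 X180.2983 Y61.2253 F824
G1 X186.6652 Y76.5962 F824
M5
G0 X79.4837 Y125.2810
M3 S808
G1 X69.7230 Y148.8454 F824
G1 X46.1586 Y158.6061 F824
G1 X22.5942 Y148.8454 F824
G1 X12.8335 Y125.2810 F824
G1 X22.5942 Y101.7166 F824
G1 X46.1586 Y91.9559 F824
G1 X69.7230 Y101.7166 F824
G1 X79.4837 Y125.2810 F824
M5
G0 X98.0180 Y38.7536
M3 S808
G1 X64.1214 Y17.9821 F824
G1 X26.7474 Y31.5327 F824
G1 X14.0394 Y69.2016 F824
G1 X35.5668 Y102.6232 F824
G1 X75.1190 Y106.6305 F824
G1 X102.9124 Y78.2059 F824
G1 X98.0180 Y38.7536 F824
M5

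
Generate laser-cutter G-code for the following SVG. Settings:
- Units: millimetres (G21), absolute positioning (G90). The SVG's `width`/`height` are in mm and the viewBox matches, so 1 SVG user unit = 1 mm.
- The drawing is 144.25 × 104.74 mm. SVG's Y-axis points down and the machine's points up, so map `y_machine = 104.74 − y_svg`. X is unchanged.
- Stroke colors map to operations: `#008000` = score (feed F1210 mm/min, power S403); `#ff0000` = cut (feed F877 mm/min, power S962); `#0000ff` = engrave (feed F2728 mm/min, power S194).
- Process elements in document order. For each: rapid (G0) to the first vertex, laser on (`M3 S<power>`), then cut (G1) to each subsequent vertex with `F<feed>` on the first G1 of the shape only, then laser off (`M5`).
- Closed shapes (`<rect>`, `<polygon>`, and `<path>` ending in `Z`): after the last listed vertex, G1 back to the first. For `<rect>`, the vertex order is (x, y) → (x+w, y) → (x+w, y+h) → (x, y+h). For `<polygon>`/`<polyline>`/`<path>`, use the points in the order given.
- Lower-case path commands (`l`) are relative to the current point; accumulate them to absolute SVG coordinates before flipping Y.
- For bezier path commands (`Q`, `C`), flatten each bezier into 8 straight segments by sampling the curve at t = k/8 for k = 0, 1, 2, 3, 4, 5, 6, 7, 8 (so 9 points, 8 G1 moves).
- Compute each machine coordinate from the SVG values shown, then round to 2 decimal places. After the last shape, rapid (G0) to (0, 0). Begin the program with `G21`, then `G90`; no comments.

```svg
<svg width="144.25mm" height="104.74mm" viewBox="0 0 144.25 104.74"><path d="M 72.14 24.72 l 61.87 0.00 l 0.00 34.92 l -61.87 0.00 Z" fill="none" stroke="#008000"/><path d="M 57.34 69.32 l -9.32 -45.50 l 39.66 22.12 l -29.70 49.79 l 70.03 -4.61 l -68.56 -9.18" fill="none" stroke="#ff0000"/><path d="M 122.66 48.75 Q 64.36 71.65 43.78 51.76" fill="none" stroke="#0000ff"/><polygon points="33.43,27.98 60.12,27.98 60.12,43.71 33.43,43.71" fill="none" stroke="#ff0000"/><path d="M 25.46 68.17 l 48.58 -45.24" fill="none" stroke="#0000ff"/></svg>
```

Since the viewBox matches the mm dimensions, user units are millimetres directly. The only transform is the Y-flip y_m = 104.74 − y_svg.

Shape 1 is a rectangle drawn with `<path>`. Its stroke #008000 means score at S403, F1210. After flipping Y the toolpath is (72.14,80.02) → (134.01,80.02) → (134.01,45.10) → (72.14,45.10) → (72.14,80.02), returning to the start.

Shape 2 is a open polyline drawn with `<path>`. Its stroke #ff0000 means cut at S962, F877. After flipping Y the toolpath is (57.34,35.42) → (48.02,80.92) → (87.68,58.80) → (57.98,9.01) → (128.01,13.62) → (59.45,22.80).

Shape 3 is a quadratic bezier drawn with `<path>`. Its stroke #0000ff means engrave at S194, F2728. After flipping Y the toolpath is (122.66,55.99) → (108.67,50.93) → (95.87,47.21) → (84.24,44.83) → (73.79,43.79) → (64.52,44.08) → (56.43,45.71) → (49.51,48.68) → (43.78,52.98).

Shape 4 is a rectangle drawn with `<polygon>`. Its stroke #ff0000 means cut at S962, F877. After flipping Y the toolpath is (33.43,76.76) → (60.12,76.76) → (60.12,61.03) → (33.43,61.03) → (33.43,76.76), returning to the start.

Shape 5 is a line segment drawn with `<path>`. Its stroke #0000ff means engrave at S194, F2728. After flipping Y the toolpath is (25.46,36.57) → (74.04,81.81).

G21
G90
G0 X72.14 Y80.02
M3 S403
G1 X134.01 Y80.02 F1210
G1 X134.01 Y45.10
G1 X72.14 Y45.10
G1 X72.14 Y80.02
M5
G0 X57.34 Y35.42
M3 S962
G1 X48.02 Y80.92 F877
G1 X87.68 Y58.80
G1 X57.98 Y9.01
G1 X128.01 Y13.62
G1 X59.45 Y22.80
M5
G0 X122.66 Y55.99
M3 S194
G1 X108.67 Y50.93 F2728
G1 X95.87 Y47.21
G1 X84.24 Y44.83
G1 X73.79 Y43.79
G1 X64.52 Y44.08
G1 X56.43 Y45.71
G1 X49.51 Y48.68
G1 X43.78 Y52.98
M5
G0 X33.43 Y76.76
M3 S962
G1 X60.12 Y76.76 F877
G1 X60.12 Y61.03
G1 X33.43 Y61.03
G1 X33.43 Y76.76
M5
G0 X25.46 Y36.57
M3 S194
G1 X74.04 Y81.81 F2728
M5
G0 X0.00 Y0.00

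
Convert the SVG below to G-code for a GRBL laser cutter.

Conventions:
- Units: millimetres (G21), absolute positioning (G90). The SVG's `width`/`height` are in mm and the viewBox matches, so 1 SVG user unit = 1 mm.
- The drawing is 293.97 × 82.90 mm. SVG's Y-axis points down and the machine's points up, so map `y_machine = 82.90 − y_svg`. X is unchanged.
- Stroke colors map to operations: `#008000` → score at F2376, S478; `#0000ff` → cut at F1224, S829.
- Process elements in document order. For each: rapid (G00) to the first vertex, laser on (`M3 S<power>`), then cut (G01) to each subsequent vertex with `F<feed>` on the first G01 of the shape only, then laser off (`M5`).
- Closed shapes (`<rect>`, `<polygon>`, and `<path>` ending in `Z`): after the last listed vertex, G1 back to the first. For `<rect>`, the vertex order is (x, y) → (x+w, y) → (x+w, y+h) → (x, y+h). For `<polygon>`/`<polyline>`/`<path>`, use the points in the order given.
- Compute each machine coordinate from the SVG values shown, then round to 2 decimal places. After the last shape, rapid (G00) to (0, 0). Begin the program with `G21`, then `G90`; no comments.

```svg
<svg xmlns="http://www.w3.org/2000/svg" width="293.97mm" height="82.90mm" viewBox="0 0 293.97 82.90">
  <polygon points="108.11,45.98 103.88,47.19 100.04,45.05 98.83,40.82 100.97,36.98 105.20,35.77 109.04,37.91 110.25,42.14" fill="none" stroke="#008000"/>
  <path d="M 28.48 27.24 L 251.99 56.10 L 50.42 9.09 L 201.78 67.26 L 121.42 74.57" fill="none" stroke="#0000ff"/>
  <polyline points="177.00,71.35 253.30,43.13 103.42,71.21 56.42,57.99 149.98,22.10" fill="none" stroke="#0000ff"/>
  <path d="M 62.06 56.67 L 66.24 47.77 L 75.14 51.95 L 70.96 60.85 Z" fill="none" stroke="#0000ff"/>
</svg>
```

G21
G90
G00 X108.11 Y36.92
M3 S478
G01 X103.88 Y35.71 F2376
G01 X100.04 Y37.85
G01 X98.83 Y42.08
G01 X100.97 Y45.92
G01 X105.20 Y47.13
G01 X109.04 Y44.99
G01 X110.25 Y40.76
G01 X108.11 Y36.92
M5
G00 X28.48 Y55.66
M3 S829
G01 X251.99 Y26.80 F1224
G01 X50.42 Y73.81
G01 X201.78 Y15.64
G01 X121.42 Y8.33
M5
G00 X177.00 Y11.55
M3 S829
G01 X253.30 Y39.77 F1224
G01 X103.42 Y11.69
G01 X56.42 Y24.91
G01 X149.98 Y60.80
M5
G00 X62.06 Y26.23
M3 S829
G01 X66.24 Y35.13 F1224
G01 X75.14 Y30.95
G01 X70.96 Y22.05
G01 X62.06 Y26.23
M5
G00 X0.00 Y0.00

viewBox `0 0 293.97 82.90` with mm width/height → 1 unit = 1 mm. Flip: y_m = 82.90 − y_svg.

**Shape 1** — `<polygon>` regular polygon, stroke `#008000` → score (S478, F2376). Machine vertices: (108.11,36.92) → (103.88,35.71) → (100.04,37.85) → (98.83,42.08) → (100.97,45.92) → (105.20,47.13) → (109.04,44.99) → (110.25,40.76) → (108.11,36.92). Closed: final G1 returns to the first vertex.

**Shape 2** — `<path>` open polyline, stroke `#0000ff` → cut (S829, F1224). Machine vertices: (28.48,55.66) → (251.99,26.80) → (50.42,73.81) → (201.78,15.64) → (121.42,8.33). Open path.

**Shape 3** — `<polyline>` open polyline, stroke `#0000ff` → cut (S829, F1224). Machine vertices: (177.00,11.55) → (253.30,39.77) → (103.42,11.69) → (56.42,24.91) → (149.98,60.80). Open path.

**Shape 4** — `<path>` regular polygon, stroke `#0000ff` → cut (S829, F1224). Machine vertices: (62.06,26.23) → (66.24,35.13) → (75.14,30.95) → (70.96,22.05) → (62.06,26.23). Closed: final G1 returns to the first vertex.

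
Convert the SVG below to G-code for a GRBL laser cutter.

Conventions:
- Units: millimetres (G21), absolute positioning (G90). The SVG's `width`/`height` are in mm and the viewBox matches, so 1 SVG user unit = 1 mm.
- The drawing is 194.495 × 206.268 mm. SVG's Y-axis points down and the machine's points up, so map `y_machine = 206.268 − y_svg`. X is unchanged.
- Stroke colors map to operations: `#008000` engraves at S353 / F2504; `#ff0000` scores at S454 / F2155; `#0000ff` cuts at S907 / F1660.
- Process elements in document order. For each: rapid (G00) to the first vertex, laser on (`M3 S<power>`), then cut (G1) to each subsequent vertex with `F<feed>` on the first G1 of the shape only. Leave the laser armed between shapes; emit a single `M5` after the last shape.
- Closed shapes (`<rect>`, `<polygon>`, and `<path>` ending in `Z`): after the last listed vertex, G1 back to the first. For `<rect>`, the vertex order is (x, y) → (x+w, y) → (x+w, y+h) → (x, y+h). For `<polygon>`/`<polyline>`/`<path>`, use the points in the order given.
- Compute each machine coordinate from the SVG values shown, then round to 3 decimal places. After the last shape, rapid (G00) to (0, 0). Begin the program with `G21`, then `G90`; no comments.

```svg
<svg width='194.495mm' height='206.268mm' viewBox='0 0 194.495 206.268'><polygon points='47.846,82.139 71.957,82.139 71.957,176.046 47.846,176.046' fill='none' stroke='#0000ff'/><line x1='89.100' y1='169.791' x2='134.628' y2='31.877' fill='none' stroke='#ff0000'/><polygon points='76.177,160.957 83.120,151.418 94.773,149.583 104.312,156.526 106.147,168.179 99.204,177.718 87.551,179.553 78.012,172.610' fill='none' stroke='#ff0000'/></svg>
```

1 u = 1 mm; y_m = 206.268 − y.

[1] `<polygon>` rectangle, #0000ff→cut S907 F1660: (47.846,124.129) → (71.957,124.129) → (71.957,30.222) → (47.846,30.222) → (47.846,124.129) (closed)

[2] `<line>` line segment, #ff0000→score S454 F2155: (89.100,36.477) → (134.628,174.391)

[3] `<polygon>` regular polygon, #ff0000→score S454 F2155: (76.177,45.311) → (83.120,54.850) → (94.773,56.685) → (104.312,49.742) → (106.147,38.089) → (99.204,28.550) → (87.551,26.715) → (78.012,33.658) → (76.177,45.311) (closed)

G21
G90
G00 X47.846 Y124.129
M3 S907
G1 X71.957 Y124.129 F1660
G1 X71.957 Y30.222
G1 X47.846 Y30.222
G1 X47.846 Y124.129
G00 X89.100 Y36.477
M3 S454
G1 X134.628 Y174.391 F2155
G00 X76.177 Y45.311
M3 S454
G1 X83.120 Y54.850 F2155
G1 X94.773 Y56.685
G1 X104.312 Y49.742
G1 X106.147 Y38.089
G1 X99.204 Y28.550
G1 X87.551 Y26.715
G1 X78.012 Y33.658
G1 X76.177 Y45.311
M5
G00 X0.000 Y0.000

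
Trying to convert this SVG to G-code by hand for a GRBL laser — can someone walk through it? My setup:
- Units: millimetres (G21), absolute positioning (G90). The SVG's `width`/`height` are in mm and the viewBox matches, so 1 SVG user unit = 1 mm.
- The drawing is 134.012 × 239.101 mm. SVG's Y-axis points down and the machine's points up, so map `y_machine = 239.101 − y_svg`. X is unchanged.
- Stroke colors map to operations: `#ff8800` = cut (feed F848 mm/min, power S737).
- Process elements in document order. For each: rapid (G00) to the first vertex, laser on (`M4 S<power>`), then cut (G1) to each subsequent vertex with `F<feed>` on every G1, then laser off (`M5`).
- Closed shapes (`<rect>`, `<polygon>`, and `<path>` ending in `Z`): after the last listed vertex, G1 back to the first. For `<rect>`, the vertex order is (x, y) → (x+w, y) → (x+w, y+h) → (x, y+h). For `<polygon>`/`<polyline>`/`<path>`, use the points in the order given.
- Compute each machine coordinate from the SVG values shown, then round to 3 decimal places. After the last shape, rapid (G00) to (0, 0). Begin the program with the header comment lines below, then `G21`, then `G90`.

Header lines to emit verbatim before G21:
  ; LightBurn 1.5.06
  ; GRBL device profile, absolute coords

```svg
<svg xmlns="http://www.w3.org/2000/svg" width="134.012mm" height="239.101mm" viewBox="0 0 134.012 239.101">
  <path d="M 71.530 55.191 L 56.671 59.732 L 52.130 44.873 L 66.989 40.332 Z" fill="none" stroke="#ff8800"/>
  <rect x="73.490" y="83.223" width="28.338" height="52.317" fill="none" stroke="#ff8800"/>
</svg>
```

1 u = 1 mm; y_m = 239.101 − y.

[1] `<path>` regular polygon, #ff8800→cut S737 F848: (71.530,183.910) → (56.671,179.369) → (52.130,194.228) → (66.989,198.769) → (71.530,183.910) (closed)

[2] `<rect>` rectangle, #ff8800→cut S737 F848: (73.490,155.878) → (101.828,155.878) → (101.828,103.561) → (73.490,103.561) → (73.490,155.878) (closed)

; LightBurn 1.5.06
; GRBL device profile, absolute coords
G21
G90
G00 X71.530 Y183.910
M4 S737
G1 X56.671 Y179.369 F848
G1 X52.130 Y194.228 F848
G1 X66.989 Y198.769 F848
G1 X71.530 Y183.910 F848
M5
G00 X73.490 Y155.878
M4 S737
G1 X101.828 Y155.878 F848
G1 X101.828 Y103.561 F848
G1 X73.490 Y103.561 F848
G1 X73.490 Y155.878 F848
M5
G00 X0.000 Y0.000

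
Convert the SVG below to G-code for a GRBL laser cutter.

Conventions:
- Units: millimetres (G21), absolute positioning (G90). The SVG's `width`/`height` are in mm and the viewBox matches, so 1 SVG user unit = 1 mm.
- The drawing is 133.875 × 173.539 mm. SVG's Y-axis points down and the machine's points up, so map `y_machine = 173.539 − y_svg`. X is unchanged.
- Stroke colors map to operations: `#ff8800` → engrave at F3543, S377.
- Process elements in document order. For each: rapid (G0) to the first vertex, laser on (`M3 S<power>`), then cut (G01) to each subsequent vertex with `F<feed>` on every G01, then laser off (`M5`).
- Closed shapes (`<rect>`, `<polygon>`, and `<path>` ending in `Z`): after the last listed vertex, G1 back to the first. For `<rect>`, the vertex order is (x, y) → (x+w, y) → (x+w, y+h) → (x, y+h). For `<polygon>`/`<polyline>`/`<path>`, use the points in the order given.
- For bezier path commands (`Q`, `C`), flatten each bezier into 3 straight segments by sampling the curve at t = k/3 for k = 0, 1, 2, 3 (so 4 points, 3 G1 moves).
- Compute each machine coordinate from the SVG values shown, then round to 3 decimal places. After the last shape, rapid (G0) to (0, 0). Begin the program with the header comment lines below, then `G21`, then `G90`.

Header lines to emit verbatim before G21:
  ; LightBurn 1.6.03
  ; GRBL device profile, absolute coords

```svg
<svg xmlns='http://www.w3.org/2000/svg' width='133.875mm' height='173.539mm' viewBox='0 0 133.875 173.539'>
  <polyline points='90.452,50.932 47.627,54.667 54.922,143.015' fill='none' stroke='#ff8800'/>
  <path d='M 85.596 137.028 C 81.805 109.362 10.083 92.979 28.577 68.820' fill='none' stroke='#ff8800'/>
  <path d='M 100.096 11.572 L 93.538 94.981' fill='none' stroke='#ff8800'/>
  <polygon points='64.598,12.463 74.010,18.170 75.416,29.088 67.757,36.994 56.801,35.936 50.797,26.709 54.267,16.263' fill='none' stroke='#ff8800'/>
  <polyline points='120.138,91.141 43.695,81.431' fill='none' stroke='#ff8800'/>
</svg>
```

; LightBurn 1.6.03
; GRBL device profile, absolute coords
G21
G90
G0 X90.452 Y122.607
M3 S377
G01 X47.627 Y118.872 F3543
G01 X54.922 Y30.524 F3543
M5
G0 X85.596 Y36.511
M3 S377
G01 X65.019 Y61.122 F3543
G01 X34.298 Y82.446 F3543
G01 X28.577 Y104.719 F3543
M5
G0 X100.096 Y161.967
M3 S377
G01 X93.538 Y78.558 F3543
M5
G0 X64.598 Y161.076
M3 S377
G01 X74.010 Y155.369 F3543
G01 X75.416 Y144.451 F3543
G01 X67.757 Y136.545 F3543
G01 X56.801 Y137.603 F3543
G01 X50.797 Y146.830 F3543
G01 X54.267 Y157.276 F3543
G01 X64.598 Y161.076 F3543
M5
G0 X120.138 Y82.398
M3 S377
G01 X43.695 Y92.108 F3543
M5
G0 X0.000 Y0.000

viewBox `0 0 133.875 173.539` with mm width/height → 1 unit = 1 mm. Flip: y_m = 173.539 − y_svg.

**Shape 1** — `<polyline>` open polyline, stroke `#ff8800` → engrave (S377, F3543). Machine vertices: (90.452,122.607) → (47.627,118.872) → (54.922,30.524). Open path.

**Shape 2** — `<path>` cubic bezier, stroke `#ff8800` → engrave (S377, F3543). Control points (SVG): P0=(85.596,137.028), P1=(81.805,109.362), P2=(10.083,92.979), P3=(28.577,68.820); sampled at t=k/3. Machine vertices: (85.596,36.511) → (65.019,61.122) → (34.298,82.446) → (28.577,104.719). Open path.

**Shape 3** — `<path>` line segment, stroke `#ff8800` → engrave (S377, F3543). Machine vertices: (100.096,161.967) → (93.538,78.558). Open path.

**Shape 4** — `<polygon>` regular polygon, stroke `#ff8800` → engrave (S377, F3543). Machine vertices: (64.598,161.076) → (74.010,155.369) → (75.416,144.451) → (67.757,136.545) → (56.801,137.603) → (50.797,146.830) → (54.267,157.276) → (64.598,161.076). Closed: final G1 returns to the first vertex.

**Shape 5** — `<polyline>` line segment, stroke `#ff8800` → engrave (S377, F3543). Machine vertices: (120.138,82.398) → (43.695,92.108). Open path.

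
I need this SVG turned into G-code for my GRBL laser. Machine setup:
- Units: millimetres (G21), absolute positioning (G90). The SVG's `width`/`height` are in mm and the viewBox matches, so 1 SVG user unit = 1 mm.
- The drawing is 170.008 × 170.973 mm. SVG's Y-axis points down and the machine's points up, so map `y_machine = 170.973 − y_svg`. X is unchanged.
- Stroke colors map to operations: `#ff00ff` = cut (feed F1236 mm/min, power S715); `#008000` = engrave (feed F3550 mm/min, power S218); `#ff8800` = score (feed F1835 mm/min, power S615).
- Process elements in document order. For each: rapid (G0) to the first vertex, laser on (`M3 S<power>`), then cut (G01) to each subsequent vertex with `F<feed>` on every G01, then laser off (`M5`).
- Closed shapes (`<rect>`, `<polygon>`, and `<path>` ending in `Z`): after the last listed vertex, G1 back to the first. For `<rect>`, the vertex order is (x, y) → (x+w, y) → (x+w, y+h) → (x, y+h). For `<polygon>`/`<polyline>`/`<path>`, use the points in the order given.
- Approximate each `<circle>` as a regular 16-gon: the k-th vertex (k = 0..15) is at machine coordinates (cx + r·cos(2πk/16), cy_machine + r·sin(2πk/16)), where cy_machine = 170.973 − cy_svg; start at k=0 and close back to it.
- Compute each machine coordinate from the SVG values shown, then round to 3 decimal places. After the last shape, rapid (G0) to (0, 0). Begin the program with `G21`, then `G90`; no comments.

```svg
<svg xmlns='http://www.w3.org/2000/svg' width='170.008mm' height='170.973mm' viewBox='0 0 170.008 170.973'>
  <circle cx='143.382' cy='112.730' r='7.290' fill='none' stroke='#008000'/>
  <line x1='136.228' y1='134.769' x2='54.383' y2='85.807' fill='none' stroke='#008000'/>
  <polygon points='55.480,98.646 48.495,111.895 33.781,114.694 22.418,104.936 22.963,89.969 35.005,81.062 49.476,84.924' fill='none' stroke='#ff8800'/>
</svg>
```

G21
G90
G0 X150.672 Y58.243
M3 S218
G01 X150.117 Y61.033 F3550
G01 X148.537 Y63.398 F3550
G01 X146.172 Y64.978 F3550
G01 X143.382 Y65.533 F3550
G01 X140.592 Y64.978 F3550
G01 X138.227 Y63.398 F3550
G01 X136.647 Y61.033 F3550
G01 X136.092 Y58.243 F3550
G01 X136.647 Y55.453 F3550
G01 X138.227 Y53.088 F3550
G01 X140.592 Y51.508 F3550
G01 X143.382 Y50.953 F3550
G01 X146.172 Y51.508 F3550
G01 X148.537 Y53.088 F3550
G01 X150.117 Y55.453 F3550
G01 X150.672 Y58.243 F3550
M5
G0 X136.228 Y36.204
M3 S218
G01 X54.383 Y85.166 F3550
M5
G0 X55.480 Y72.327
M3 S615
G01 X48.495 Y59.078 F1835
G01 X33.781 Y56.279 F1835
G01 X22.418 Y66.037 F1835
G01 X22.963 Y81.004 F1835
G01 X35.005 Y89.911 F1835
G01 X49.476 Y86.049 F1835
G01 X55.480 Y72.327 F1835
M5
G0 X0.000 Y0.000

viewBox `0 0 170.008 170.973` with mm width/height → 1 unit = 1 mm. Flip: y_m = 170.973 − y_svg.

**Shape 1** — `<circle>` circle, stroke `#008000` → engrave (S218, F3550). Machine vertices: (150.672,58.243) → (150.117,61.033) → (148.537,63.398) → (146.172,64.978) → (143.382,65.533) → (140.592,64.978) → (138.227,63.398) → (136.647,61.033) → (136.092,58.243) → (136.647,55.453) → (138.227,53.088) → (140.592,51.508) → (143.382,50.953) → (146.172,51.508) → (148.537,53.088) → (150.117,55.453) → (150.672,58.243). Closed: final G1 returns to the first vertex.

**Shape 2** — `<line>` line segment, stroke `#008000` → engrave (S218, F3550). Machine vertices: (136.228,36.204) → (54.383,85.166). Open path.

**Shape 3** — `<polygon>` regular polygon, stroke `#ff8800` → score (S615, F1835). Machine vertices: (55.480,72.327) → (48.495,59.078) → (33.781,56.279) → (22.418,66.037) → (22.963,81.004) → (35.005,89.911) → (49.476,86.049) → (55.480,72.327). Closed: final G1 returns to the first vertex.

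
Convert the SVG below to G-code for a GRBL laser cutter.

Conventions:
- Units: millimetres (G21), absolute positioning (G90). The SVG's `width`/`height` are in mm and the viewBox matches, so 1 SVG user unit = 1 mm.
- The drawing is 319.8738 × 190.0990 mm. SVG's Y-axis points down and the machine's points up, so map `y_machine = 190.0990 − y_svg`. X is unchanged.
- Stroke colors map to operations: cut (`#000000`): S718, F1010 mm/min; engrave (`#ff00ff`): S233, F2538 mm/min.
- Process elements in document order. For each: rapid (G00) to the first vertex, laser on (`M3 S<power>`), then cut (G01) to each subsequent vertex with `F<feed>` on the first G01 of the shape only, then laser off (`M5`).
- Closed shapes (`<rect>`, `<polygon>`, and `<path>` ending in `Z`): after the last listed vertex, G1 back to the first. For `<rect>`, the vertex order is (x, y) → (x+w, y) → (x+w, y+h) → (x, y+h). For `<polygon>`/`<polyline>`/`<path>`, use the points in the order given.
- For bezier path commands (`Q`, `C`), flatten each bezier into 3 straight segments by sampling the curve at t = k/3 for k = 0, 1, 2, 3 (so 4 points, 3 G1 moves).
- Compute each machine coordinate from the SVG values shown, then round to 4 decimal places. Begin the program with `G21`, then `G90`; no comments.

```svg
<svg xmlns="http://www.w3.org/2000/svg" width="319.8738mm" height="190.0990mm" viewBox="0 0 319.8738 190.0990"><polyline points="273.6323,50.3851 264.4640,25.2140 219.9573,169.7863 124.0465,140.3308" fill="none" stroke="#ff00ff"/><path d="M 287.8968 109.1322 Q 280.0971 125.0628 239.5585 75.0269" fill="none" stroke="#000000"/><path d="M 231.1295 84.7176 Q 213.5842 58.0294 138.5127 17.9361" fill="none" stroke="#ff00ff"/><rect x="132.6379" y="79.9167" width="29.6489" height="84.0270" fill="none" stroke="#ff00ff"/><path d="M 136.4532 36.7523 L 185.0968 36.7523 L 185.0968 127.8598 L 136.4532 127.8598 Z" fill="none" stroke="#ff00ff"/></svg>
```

Since the viewBox matches the mm dimensions, user units are millimetres directly. The only transform is the Y-flip y_m = 190.0990 − y_svg.

Shape 1 is a open polyline drawn with `<polyline>`. Its stroke #ff00ff means engrave at S233, F2538. After flipping Y the toolpath is (273.6323,139.7139) → (264.4640,164.8850) → (219.9573,20.3127) → (124.0465,49.7682).

Shape 2 is a quadratic bezier drawn with `<path>`. Its stroke #000000 means cut at S718, F1010. After flipping Y the toolpath is (287.8968,80.9668) → (279.0593,77.6760) → (262.9466,89.0444) → (239.5585,115.0721).

Shape 3 is a quadratic bezier drawn with `<path>`. Its stroke #ff00ff means engrave at S233, F2538. After flipping Y the toolpath is (231.1295,105.3814) → (213.0408,124.6630) → (182.1686,146.9235) → (138.5127,172.1629).

Shape 4 is a rectangle drawn with `<rect>`. Its stroke #ff00ff means engrave at S233, F2538. After flipping Y the toolpath is (132.6379,110.1823) → (162.2868,110.1823) → (162.2868,26.1553) → (132.6379,26.1553) → (132.6379,110.1823), returning to the start.

Shape 5 is a rectangle drawn with `<path>`. Its stroke #ff00ff means engrave at S233, F2538. After flipping Y the toolpath is (136.4532,153.3467) → (185.0968,153.3467) → (185.0968,62.2392) → (136.4532,62.2392) → (136.4532,153.3467), returning to the start.

G21
G90
G00 X273.6323 Y139.7139
M3 S233
G01 X264.4640 Y164.8850 F2538
G01 X219.9573 Y20.3127
G01 X124.0465 Y49.7682
M5
G00 X287.8968 Y80.9668
M3 S718
G01 X279.0593 Y77.6760 F1010
G01 X262.9466 Y89.0444
G01 X239.5585 Y115.0721
M5
G00 X231.1295 Y105.3814
M3 S233
G01 X213.0408 Y124.6630 F2538
G01 X182.1686 Y146.9235
G01 X138.5127 Y172.1629
M5
G00 X132.6379 Y110.1823
M3 S233
G01 X162.2868 Y110.1823 F2538
G01 X162.2868 Y26.1553
G01 X132.6379 Y26.1553
G01 X132.6379 Y110.1823
M5
G00 X136.4532 Y153.3467
M3 S233
G01 X185.0968 Y153.3467 F2538
G01 X185.0968 Y62.2392
G01 X136.4532 Y62.2392
G01 X136.4532 Y153.3467
M5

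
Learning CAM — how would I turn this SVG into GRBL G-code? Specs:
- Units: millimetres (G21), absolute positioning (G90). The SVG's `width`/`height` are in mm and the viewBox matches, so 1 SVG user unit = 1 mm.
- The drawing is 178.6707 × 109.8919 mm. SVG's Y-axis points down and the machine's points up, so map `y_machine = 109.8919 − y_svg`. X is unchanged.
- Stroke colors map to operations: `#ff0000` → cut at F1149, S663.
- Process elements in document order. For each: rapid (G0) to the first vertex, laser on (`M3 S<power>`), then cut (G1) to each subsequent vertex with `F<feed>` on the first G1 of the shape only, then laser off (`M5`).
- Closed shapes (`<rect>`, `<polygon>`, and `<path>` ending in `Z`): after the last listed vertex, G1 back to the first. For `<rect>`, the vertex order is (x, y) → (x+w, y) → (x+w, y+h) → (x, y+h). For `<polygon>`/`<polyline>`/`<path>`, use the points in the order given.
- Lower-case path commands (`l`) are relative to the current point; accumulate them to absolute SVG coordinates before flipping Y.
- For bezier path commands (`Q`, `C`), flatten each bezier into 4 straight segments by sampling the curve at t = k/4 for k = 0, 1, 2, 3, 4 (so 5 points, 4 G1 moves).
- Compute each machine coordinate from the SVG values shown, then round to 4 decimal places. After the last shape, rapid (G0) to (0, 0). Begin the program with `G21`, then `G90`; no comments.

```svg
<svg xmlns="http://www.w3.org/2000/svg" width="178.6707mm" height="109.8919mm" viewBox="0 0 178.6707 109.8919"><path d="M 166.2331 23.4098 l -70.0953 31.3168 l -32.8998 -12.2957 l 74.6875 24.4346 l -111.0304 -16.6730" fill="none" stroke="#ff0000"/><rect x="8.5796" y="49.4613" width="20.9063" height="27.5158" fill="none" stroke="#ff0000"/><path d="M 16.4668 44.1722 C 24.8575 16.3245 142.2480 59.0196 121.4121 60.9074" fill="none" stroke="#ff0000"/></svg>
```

G21
G90
G0 X166.2331 Y86.4821
M3 S663
G1 X96.1378 Y55.1653 F1149
G1 X63.2380 Y67.4610
G1 X137.9255 Y43.0264
G1 X26.8951 Y59.6994
M5
G0 X8.5796 Y60.4306
M3 S663
G1 X29.4859 Y60.4306 F1149
G1 X29.4859 Y32.9148
G1 X8.5796 Y32.9148
G1 X8.5796 Y60.4306
M5
G0 X16.4668 Y65.7197
M3 S663
G1 X39.3344 Y75.1185 F1149
G1 X79.8994 Y68.5029
G1 X114.9845 Y56.3119
G1 X121.4121 Y48.9845
M5
G0 X0.0000 Y0.0000

Since the viewBox matches the mm dimensions, user units are millimetres directly. The only transform is the Y-flip y_m = 109.8919 − y_svg.

Shape 1 is a open polyline drawn with `<path>`. Its stroke #ff0000 means cut at S663, F1149. After flipping Y the toolpath is (166.2331,86.4821) → (96.1378,55.1653) → (63.2380,67.4610) → (137.9255,43.0264) → (26.8951,59.6994).

Shape 2 is a rectangle drawn with `<rect>`. Its stroke #ff0000 means cut at S663, F1149. After flipping Y the toolpath is (8.5796,60.4306) → (29.4859,60.4306) → (29.4859,32.9148) → (8.5796,32.9148) → (8.5796,60.4306), returning to the start.

Shape 3 is a cubic bezier drawn with `<path>`. Its stroke #ff0000 means cut at S663, F1149. After flipping Y the toolpath is (16.4668,65.7197) → (39.3344,75.1185) → (79.8994,68.5029) → (114.9845,56.3119) → (121.4121,48.9845).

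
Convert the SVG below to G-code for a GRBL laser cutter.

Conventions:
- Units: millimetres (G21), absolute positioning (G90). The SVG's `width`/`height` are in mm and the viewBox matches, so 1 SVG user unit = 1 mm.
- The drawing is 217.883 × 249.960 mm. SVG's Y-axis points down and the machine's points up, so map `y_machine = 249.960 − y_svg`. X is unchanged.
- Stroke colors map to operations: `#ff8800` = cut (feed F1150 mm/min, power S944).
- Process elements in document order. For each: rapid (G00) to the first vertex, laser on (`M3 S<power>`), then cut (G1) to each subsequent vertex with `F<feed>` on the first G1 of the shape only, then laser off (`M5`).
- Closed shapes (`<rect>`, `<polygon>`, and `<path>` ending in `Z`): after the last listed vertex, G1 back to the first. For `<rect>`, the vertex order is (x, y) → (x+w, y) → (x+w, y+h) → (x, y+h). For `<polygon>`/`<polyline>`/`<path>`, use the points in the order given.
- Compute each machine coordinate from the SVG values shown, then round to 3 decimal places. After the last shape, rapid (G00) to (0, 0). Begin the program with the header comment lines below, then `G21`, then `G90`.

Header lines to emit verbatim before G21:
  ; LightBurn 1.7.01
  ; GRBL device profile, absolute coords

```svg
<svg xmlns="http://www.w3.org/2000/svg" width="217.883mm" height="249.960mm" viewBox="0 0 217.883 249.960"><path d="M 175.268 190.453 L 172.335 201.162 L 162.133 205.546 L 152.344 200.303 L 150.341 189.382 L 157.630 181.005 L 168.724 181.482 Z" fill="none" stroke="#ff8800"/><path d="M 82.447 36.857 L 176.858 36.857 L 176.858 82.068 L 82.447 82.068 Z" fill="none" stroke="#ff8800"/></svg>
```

1 u = 1 mm; y_m = 249.960 − y.

[1] `<path>` regular polygon, #ff8800→cut S944 F1150: (175.268,59.507) → (172.335,48.798) → (162.133,44.414) → (152.344,49.657) → (150.341,60.578) → (157.630,68.955) → (168.724,68.478) → (175.268,59.507) (closed)

[2] `<path>` rectangle, #ff8800→cut S944 F1150: (82.447,213.103) → (176.858,213.103) → (176.858,167.892) → (82.447,167.892) → (82.447,213.103) (closed)

; LightBurn 1.7.01
; GRBL device profile, absolute coords
G21
G90
G00 X175.268 Y59.507
M3 S944
G1 X172.335 Y48.798 F1150
G1 X162.133 Y44.414
G1 X152.344 Y49.657
G1 X150.341 Y60.578
G1 X157.630 Y68.955
G1 X168.724 Y68.478
G1 X175.268 Y59.507
M5
G00 X82.447 Y213.103
M3 S944
G1 X176.858 Y213.103 F1150
G1 X176.858 Y167.892
G1 X82.447 Y167.892
G1 X82.447 Y213.103
M5
G00 X0.000 Y0.000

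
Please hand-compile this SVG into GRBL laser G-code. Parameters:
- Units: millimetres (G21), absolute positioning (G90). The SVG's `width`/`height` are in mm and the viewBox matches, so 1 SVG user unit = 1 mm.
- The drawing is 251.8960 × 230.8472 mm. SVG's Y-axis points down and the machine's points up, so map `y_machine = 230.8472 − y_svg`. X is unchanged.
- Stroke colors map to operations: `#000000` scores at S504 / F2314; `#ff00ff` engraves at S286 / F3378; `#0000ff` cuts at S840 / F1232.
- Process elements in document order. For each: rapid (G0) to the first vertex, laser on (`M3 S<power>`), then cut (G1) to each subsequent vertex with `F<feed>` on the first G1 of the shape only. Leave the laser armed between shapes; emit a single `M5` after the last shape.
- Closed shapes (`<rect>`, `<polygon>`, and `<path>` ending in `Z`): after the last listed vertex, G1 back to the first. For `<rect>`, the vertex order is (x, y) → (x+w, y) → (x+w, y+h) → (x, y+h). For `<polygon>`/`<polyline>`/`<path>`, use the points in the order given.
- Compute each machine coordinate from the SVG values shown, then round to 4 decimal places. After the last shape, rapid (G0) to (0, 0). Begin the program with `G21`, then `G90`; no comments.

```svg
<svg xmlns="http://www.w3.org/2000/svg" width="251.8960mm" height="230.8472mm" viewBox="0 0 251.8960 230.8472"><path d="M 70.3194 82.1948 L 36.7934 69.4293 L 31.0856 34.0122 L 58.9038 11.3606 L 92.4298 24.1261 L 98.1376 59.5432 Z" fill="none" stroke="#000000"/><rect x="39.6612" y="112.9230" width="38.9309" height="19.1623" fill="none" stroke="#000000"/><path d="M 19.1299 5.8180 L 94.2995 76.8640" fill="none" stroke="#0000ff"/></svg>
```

1 u = 1 mm; y_m = 230.8472 − y.

[1] `<path>` regular polygon, #000000→score S504 F2314: (70.3194,148.6524) → (36.7934,161.4179) → (31.0856,196.8350) → (58.9038,219.4866) → (92.4298,206.7211) → (98.1376,171.3040) → (70.3194,148.6524) (closed)

[2] `<rect>` rectangle, #000000→score S504 F2314: (39.6612,117.9242) → (78.5921,117.9242) → (78.5921,98.7619) → (39.6612,98.7619) → (39.6612,117.9242) (closed)

[3] `<path>` line segment, #0000ff→cut S840 F1232: (19.1299,225.0292) → (94.2995,153.9832)

G21
G90
G0 X70.3194 Y148.6524
M3 S504
G1 X36.7934 Y161.4179 F2314
G1 X31.0856 Y196.8350
G1 X58.9038 Y219.4866
G1 X92.4298 Y206.7211
G1 X98.1376 Y171.3040
G1 X70.3194 Y148.6524
G0 X39.6612 Y117.9242
M3 S504
G1 X78.5921 Y117.9242 F2314
G1 X78.5921 Y98.7619
G1 X39.6612 Y98.7619
G1 X39.6612 Y117.9242
G0 X19.1299 Y225.0292
M3 S840
G1 X94.2995 Y153.9832 F1232
M5
G0 X0.0000 Y0.0000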